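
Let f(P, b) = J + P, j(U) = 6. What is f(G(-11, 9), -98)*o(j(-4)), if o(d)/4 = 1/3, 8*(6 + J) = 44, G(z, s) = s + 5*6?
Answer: 154/3 ≈ 51.333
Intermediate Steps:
G(z, s) = 30 + s (G(z, s) = s + 30 = 30 + s)
J = -1/2 (J = -6 + (1/8)*44 = -6 + 11/2 = -1/2 ≈ -0.50000)
o(d) = 4/3
f(P, b) = -1/2 + P
f(G(-11, 9), -98)*o(j(-4)) = (-1/2 + (30 + 9))*(4/3) = (-1/2 + 39)*(4/3) = (77/2)*(4/3) = 154/3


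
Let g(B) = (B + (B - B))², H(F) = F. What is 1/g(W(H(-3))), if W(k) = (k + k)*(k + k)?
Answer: 1/1296 ≈ 0.00077160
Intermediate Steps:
W(k) = 4*k² (W(k) = (2*k)*(2*k) = 4*k²)
g(B) = B² (g(B) = (B + 0)² = B²)
1/g(W(H(-3))) = 1/((4*(-3)²)²) = 1/((4*9)²) = 1/(36²) = 1/1296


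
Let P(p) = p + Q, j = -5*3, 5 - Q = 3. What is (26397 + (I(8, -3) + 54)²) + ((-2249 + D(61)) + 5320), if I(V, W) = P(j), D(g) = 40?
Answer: 31189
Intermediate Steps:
Q = 2 (Q = 5 - 1*3 = 5 - 3 = 2)
j = -15
P(p) = 2 + p (P(p) = p + 2 = 2 + p)
I(V, W) = -13 (I(V, W) = 2 - 15 = -13)
(26397 + (I(8, -3) + 54)²) + ((-2249 + D(61)) + 5320) = (26397 + (-13 + 54)²) + ((-2249 + 40) + 5320) = (26397 + 41²) + (-2209 + 5320) = (26397 + 1681) + 3111 = 28078 + 3111 = 31189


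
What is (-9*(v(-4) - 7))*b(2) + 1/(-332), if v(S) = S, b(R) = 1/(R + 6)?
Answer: 8215/664 ≈ 12.372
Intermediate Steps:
b(R) = 1/(6 + R)
(-9*(v(-4) - 7))*b(2) + 1/(-332) = (-9*(-4 - 7))/(6 + 2) + 1/(-332) = -9*(-11)/8 - 1/332 = 99*(1/8) - 1/332 = 99/8 - 1/332 = 8215/664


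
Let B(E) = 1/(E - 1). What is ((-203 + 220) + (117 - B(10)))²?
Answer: 1452025/81 ≈ 17926.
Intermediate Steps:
B(E) = 1/(-1 + E)
((-203 + 220) + (117 - B(10)))² = ((-203 + 220) + (117 - 1/(-1 + 10)))² = (17 + (117 - 1/9))² = (17 + (117 - 1*⅑))² = (17 + (117 - ⅑))² = (17 + 1052/9)² = (1205/9)² = 1452025/81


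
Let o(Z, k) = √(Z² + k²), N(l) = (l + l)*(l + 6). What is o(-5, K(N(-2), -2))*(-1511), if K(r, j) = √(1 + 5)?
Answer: -1511*√31 ≈ -8412.9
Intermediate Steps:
N(l) = 2*l*(6 + l) (N(l) = (2*l)*(6 + l) = 2*l*(6 + l))
K(r, j) = √6
o(-5, K(N(-2), -2))*(-1511) = √((-5)² + (√6)²)*(-1511) = √(25 + 6)*(-1511) = √31*(-1511) = -1511*√31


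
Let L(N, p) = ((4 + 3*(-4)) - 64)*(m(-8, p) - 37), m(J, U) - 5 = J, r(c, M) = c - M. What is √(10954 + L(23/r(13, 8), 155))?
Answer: √13834 ≈ 117.62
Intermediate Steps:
m(J, U) = 5 + J
L(N, p) = 2880 (L(N, p) = ((4 + 3*(-4)) - 64)*((5 - 8) - 37) = ((4 - 12) - 64)*(-3 - 37) = (-8 - 64)*(-40) = -72*(-40) = 2880)
√(10954 + L(23/r(13, 8), 155)) = √(10954 + 2880) = √13834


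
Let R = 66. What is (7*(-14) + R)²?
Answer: 1024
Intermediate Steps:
(7*(-14) + R)² = (7*(-14) + 66)² = (-98 + 66)² = (-32)² = 1024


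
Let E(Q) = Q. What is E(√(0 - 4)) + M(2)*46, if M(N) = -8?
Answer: -368 + 2*I ≈ -368.0 + 2.0*I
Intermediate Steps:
E(√(0 - 4)) + M(2)*46 = √(0 - 4) - 8*46 = √(-4) - 368 = 2*I - 368 = -368 + 2*I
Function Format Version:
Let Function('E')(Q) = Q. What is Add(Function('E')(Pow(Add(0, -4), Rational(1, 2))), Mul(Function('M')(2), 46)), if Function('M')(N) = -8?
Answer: Add(-368, Mul(2, I)) ≈ Add(-368.00, Mul(2.0000, I))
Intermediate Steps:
Add(Function('E')(Pow(Add(0, -4), Rational(1, 2))), Mul(Function('M')(2), 46)) = Add(Pow(Add(0, -4), Rational(1, 2)), Mul(-8, 46)) = Add(Pow(-4, Rational(1, 2)), -368) = Add(Mul(2, I), -368) = Add(-368, Mul(2, I))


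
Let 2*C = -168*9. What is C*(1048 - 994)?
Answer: -40824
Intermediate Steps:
C = -756 (C = (-168*9)/2 = (-28*54)/2 = (½)*(-1512) = -756)
C*(1048 - 994) = -756*(1048 - 994) = -756*54 = -40824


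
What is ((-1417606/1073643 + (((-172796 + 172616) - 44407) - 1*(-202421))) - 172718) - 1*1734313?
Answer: -1878014532277/1073643 ≈ -1.7492e+6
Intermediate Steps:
((-1417606/1073643 + (((-172796 + 172616) - 44407) - 1*(-202421))) - 172718) - 1*1734313 = ((-1417606*1/1073643 + ((-180 - 44407) + 202421)) - 172718) - 1734313 = ((-1417606/1073643 + (-44587 + 202421)) - 172718) - 1734313 = ((-1417606/1073643 + 157834) - 172718) - 1734313 = (169455951656/1073643 - 172718) - 1734313 = -15981520018/1073643 - 1734313 = -1878014532277/1073643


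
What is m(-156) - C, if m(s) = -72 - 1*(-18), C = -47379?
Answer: 47325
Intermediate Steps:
m(s) = -54 (m(s) = -72 + 18 = -54)
m(-156) - C = -54 - 1*(-47379) = -54 + 47379 = 47325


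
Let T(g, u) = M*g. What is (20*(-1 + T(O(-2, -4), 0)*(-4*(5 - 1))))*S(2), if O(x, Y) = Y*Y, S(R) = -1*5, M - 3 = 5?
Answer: 204900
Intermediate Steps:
M = 8 (M = 3 + 5 = 8)
S(R) = -5
O(x, Y) = Y²
T(g, u) = 8*g
(20*(-1 + T(O(-2, -4), 0)*(-4*(5 - 1))))*S(2) = (20*(-1 + (8*(-4)²)*(-4*(5 - 1))))*(-5) = (20*(-1 + (8*16)*(-4*4)))*(-5) = (20*(-1 + 128*(-16)))*(-5) = (20*(-1 - 2048))*(-5) = (20*(-2049))*(-5) = -40980*(-5) = 204900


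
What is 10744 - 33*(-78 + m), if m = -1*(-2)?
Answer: 13252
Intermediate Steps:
m = 2
10744 - 33*(-78 + m) = 10744 - 33*(-78 + 2) = 10744 - 33*(-76) = 10744 - 1*(-2508) = 10744 + 2508 = 13252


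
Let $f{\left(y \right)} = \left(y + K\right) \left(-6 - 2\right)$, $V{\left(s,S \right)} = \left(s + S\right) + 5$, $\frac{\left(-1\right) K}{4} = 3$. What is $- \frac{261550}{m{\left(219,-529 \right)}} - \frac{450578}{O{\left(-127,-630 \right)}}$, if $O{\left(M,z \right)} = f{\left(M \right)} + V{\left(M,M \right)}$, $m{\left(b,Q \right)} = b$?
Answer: $- \frac{324394232}{188997} \approx -1716.4$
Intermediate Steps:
$K = -12$ ($K = \left(-4\right) 3 = -12$)
$V{\left(s,S \right)} = 5 + S + s$ ($V{\left(s,S \right)} = \left(S + s\right) + 5 = 5 + S + s$)
$f{\left(y \right)} = 96 - 8 y$ ($f{\left(y \right)} = \left(y - 12\right) \left(-6 - 2\right) = \left(-12 + y\right) \left(-8\right) = 96 - 8 y$)
$O{\left(M,z \right)} = 101 - 6 M$ ($O{\left(M,z \right)} = \left(96 - 8 M\right) + \left(5 + M + M\right) = \left(96 - 8 M\right) + \left(5 + 2 M\right) = 101 - 6 M$)
$- \frac{261550}{m{\left(219,-529 \right)}} - \frac{450578}{O{\left(-127,-630 \right)}} = - \frac{261550}{219} - \frac{450578}{101 - -762} = \left(-261550\right) \frac{1}{219} - \frac{450578}{101 + 762} = - \frac{261550}{219} - \frac{450578}{863} = - \frac{324394232}{188997}$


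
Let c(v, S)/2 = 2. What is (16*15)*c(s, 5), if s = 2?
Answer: 960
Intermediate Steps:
c(v, S) = 4 (c(v, S) = 2*2 = 4)
(16*15)*c(s, 5) = (16*15)*4 = 240*4 = 960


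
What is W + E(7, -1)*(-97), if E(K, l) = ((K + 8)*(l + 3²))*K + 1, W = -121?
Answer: -81698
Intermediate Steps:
E(K, l) = 1 + K*(8 + K)*(9 + l) (E(K, l) = ((8 + K)*(l + 9))*K + 1 = ((8 + K)*(9 + l))*K + 1 = K*(8 + K)*(9 + l) + 1 = 1 + K*(8 + K)*(9 + l))
W + E(7, -1)*(-97) = -121 + (1 + 9*7² + 72*7 - 1*7² + 8*7*(-1))*(-97) = -121 + (1 + 9*49 + 504 - 1*49 - 56)*(-97) = -121 + (1 + 441 + 504 - 49 - 56)*(-97) = -121 + 841*(-97) = -121 - 81577 = -81698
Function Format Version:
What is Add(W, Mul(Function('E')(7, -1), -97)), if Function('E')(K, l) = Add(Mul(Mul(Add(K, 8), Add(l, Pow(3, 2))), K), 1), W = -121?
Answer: -81698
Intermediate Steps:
Function('E')(K, l) = Add(1, Mul(K, Add(8, K), Add(9, l))) (Function('E')(K, l) = Add(Mul(Mul(Add(8, K), Add(l, 9)), K), 1) = Add(Mul(Mul(Add(8, K), Add(9, l)), K), 1) = Add(Mul(K, Add(8, K), Add(9, l)), 1) = Add(1, Mul(K, Add(8, K), Add(9, l))))
Add(W, Mul(Function('E')(7, -1), -97)) = Add(-121, Mul(Add(1, Mul(9, Pow(7, 2)), Mul(72, 7), Mul(-1, Pow(7, 2)), Mul(8, 7, -1)), -97)) = Add(-121, Mul(Add(1, Mul(9, 49), 504, Mul(-1, 49), -56), -97)) = Add(-121, Mul(Add(1, 441, 504, -49, -56), -97)) = Add(-121, Mul(841, -97)) = Add(-121, -81577) = -81698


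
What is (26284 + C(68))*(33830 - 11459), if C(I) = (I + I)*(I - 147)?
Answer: 347645340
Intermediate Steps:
C(I) = 2*I*(-147 + I) (C(I) = (2*I)*(-147 + I) = 2*I*(-147 + I))
(26284 + C(68))*(33830 - 11459) = (26284 + 2*68*(-147 + 68))*(33830 - 11459) = (26284 + 2*68*(-79))*22371 = (26284 - 10744)*22371 = 15540*22371 = 347645340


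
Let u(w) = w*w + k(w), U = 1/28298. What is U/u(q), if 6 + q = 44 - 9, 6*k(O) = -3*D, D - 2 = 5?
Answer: 1/23699575 ≈ 4.2195e-8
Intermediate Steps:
D = 7 (D = 2 + 5 = 7)
k(O) = -7/2 (k(O) = (-3*7)/6 = (1/6)*(-21) = -7/2)
q = 29 (q = -6 + (44 - 9) = -6 + 35 = 29)
U = 1/28298 ≈ 3.5338e-5
u(w) = -7/2 + w**2 (u(w) = w*w - 7/2 = w**2 - 7/2 = -7/2 + w**2)
U/u(q) = 1/(28298*(-7/2 + 29**2)) = 1/(28298*(-7/2 + 841)) = 1/(28298*(1675/2)) = (1/28298)*(2/1675) = 1/23699575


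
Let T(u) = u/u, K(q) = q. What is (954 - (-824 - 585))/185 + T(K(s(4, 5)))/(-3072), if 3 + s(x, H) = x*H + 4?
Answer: 7258951/568320 ≈ 12.773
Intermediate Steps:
s(x, H) = 1 + H*x (s(x, H) = -3 + (x*H + 4) = -3 + (H*x + 4) = -3 + (4 + H*x) = 1 + H*x)
T(u) = 1
(954 - (-824 - 585))/185 + T(K(s(4, 5)))/(-3072) = (954 - (-824 - 585))/185 + 1/(-3072) = (954 - 1*(-1409))*(1/185) + 1*(-1/3072) = (954 + 1409)*(1/185) - 1/3072 = 2363*(1/185) - 1/3072 = 2363/185 - 1/3072 = 7258951/568320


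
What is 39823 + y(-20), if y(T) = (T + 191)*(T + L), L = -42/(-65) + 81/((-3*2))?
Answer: 4446649/130 ≈ 34205.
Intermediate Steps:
L = -1671/130 (L = -42*(-1/65) + 81/(-6) = 42/65 + 81*(-⅙) = 42/65 - 27/2 = -1671/130 ≈ -12.854)
y(T) = (191 + T)*(-1671/130 + T) (y(T) = (T + 191)*(T - 1671/130) = (191 + T)*(-1671/130 + T))
39823 + y(-20) = 39823 + (-319161/130 + (-20)² + (23159/130)*(-20)) = 39823 + (-319161/130 + 400 - 46318/13) = 39823 - 730341/130 = 4446649/130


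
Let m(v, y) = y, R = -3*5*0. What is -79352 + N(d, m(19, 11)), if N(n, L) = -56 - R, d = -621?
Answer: -79408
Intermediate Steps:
R = 0 (R = -15*0 = 0)
N(n, L) = -56 (N(n, L) = -56 - 1*0 = -56 + 0 = -56)
-79352 + N(d, m(19, 11)) = -79352 - 56 = -79408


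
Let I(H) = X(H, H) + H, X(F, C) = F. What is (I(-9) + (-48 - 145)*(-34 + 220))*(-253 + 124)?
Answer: 4633164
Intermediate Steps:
I(H) = 2*H (I(H) = H + H = 2*H)
(I(-9) + (-48 - 145)*(-34 + 220))*(-253 + 124) = (2*(-9) + (-48 - 145)*(-34 + 220))*(-253 + 124) = (-18 - 193*186)*(-129) = (-18 - 35898)*(-129) = -35916*(-129) = 4633164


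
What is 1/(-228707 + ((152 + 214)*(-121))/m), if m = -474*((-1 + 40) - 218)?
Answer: -14141/3234153068 ≈ -4.3724e-6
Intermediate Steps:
m = 84846 (m = -474*(39 - 218) = -474*(-179) = 84846)
1/(-228707 + ((152 + 214)*(-121))/m) = 1/(-228707 + ((152 + 214)*(-121))/84846) = 1/(-228707 + (366*(-121))*(1/84846)) = 1/(-228707 - 44286*1/84846) = 1/(-228707 - 7381/14141) = 1/(-3234153068/14141) = -14141/3234153068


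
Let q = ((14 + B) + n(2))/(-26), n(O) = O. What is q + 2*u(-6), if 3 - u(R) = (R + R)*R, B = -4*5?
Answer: -1792/13 ≈ -137.85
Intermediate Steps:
B = -20
u(R) = 3 - 2*R² (u(R) = 3 - (R + R)*R = 3 - 2*R*R = 3 - 2*R²)
q = 2/13 (q = ((14 - 20) + 2)/(-26) = (-6 + 2)*(-1/26) = -4*(-1/26) = 2/13 ≈ 0.15385)
q + 2*u(-6) = 2/13 + 2*(3 - 2*(-6)²) = 2/13 + 2*(3 - 2*36) = 2/13 + 2*(3 - 72) = 2/13 + 2*(-69) = 2/13 - 138 = -1792/13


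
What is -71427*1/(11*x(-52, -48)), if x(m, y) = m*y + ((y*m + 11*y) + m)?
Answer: -71427/48532 ≈ -1.4718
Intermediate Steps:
x(m, y) = m + 11*y + 2*m*y (x(m, y) = m*y + ((m*y + 11*y) + m) = m*y + ((11*y + m*y) + m) = m*y + (m + 11*y + m*y) = m + 11*y + 2*m*y)
-71427*1/(11*x(-52, -48)) = -71427*1/(11*(-52 + 11*(-48) + 2*(-52)*(-48))) = -71427*1/(11*(-52 - 528 + 4992)) = -71427/(11*4412) = -71427/48532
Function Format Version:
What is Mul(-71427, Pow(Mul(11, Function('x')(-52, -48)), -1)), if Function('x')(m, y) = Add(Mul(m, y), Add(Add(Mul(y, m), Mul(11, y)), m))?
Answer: Rational(-71427, 48532) ≈ -1.4718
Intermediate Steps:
Function('x')(m, y) = Add(m, Mul(11, y), Mul(2, m, y)) (Function('x')(m, y) = Add(Mul(m, y), Add(Add(Mul(m, y), Mul(11, y)), m)) = Add(Mul(m, y), Add(Add(Mul(11, y), Mul(m, y)), m)) = Add(Mul(m, y), Add(m, Mul(11, y), Mul(m, y))) = Add(m, Mul(11, y), Mul(2, m, y)))
Mul(-71427, Pow(Mul(11, Function('x')(-52, -48)), -1)) = Mul(-71427, Pow(Mul(11, Add(-52, Mul(11, -48), Mul(2, -52, -48))), -1)) = Mul(-71427, Pow(Mul(11, Add(-52, -528, 4992)), -1)) = Mul(-71427, Pow(Mul(11, 4412), -1)) = Mul(-71427, Pow(48532, -1)) = Mul(-71427, Rational(1, 48532)) = Rational(-71427, 48532)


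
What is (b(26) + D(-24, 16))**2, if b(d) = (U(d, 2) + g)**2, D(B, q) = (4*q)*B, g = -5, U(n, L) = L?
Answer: 2331729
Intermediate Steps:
D(B, q) = 4*B*q
b(d) = 9 (b(d) = (2 - 5)**2 = (-3)**2 = 9)
(b(26) + D(-24, 16))**2 = (9 + 4*(-24)*16)**2 = (9 - 1536)**2 = (-1527)**2 = 2331729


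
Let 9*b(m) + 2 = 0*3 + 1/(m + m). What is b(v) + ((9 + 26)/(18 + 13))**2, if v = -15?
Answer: 272129/259470 ≈ 1.0488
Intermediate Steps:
b(m) = -2/9 + 1/(18*m) (b(m) = -2/9 + (0*3 + 1/(m + m))/9 = -2/9 + (0 + 1/(2*m))/9 = -2/9 + (1/(2*m))/9 = -2/9 + 1/(18*m))
b(v) + ((9 + 26)/(18 + 13))**2 = (1/18)*(1 - 4*(-15))/(-15) + ((9 + 26)/(18 + 13))**2 = (1/18)*(-1/15)*(1 + 60) + (35/31)**2 = (1/18)*(-1/15)*61 + (35*(1/31))**2 = -61/270 + (35/31)**2 = -61/270 + 1225/961 = 272129/259470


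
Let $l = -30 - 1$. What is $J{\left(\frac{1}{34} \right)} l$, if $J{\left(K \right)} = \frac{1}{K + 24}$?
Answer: $- \frac{1054}{817} \approx -1.2901$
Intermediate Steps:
$l = -31$
$J{\left(K \right)} = \frac{1}{24 + K}$
$J{\left(\frac{1}{34} \right)} l = \frac{1}{24 + \frac{1}{34}} \left(-31\right) = \frac{1}{\frac{817}{34}} \left(-31\right) = \frac{34}{817} \left(-31\right) = - \frac{1054}{817}$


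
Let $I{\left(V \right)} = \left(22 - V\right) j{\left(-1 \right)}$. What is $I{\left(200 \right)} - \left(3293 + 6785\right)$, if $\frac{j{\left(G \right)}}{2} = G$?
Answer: $-9722$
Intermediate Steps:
$j{\left(G \right)} = 2 G$
$I{\left(V \right)} = -44 + 2 V$ ($I{\left(V \right)} = \left(22 - V\right) 2 \left(-1\right) = \left(22 - V\right) \left(-2\right) = -44 + 2 V$)
$I{\left(200 \right)} - \left(3293 + 6785\right) = \left(-44 + 2 \cdot 200\right) - \left(3293 + 6785\right) = \left(-44 + 400\right) - 10078 = 356 - 10078 = -9722$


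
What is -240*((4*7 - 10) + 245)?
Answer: -63120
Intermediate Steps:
-240*((4*7 - 10) + 245) = -240*((28 - 10) + 245) = -240*(18 + 245) = -240*263 = -63120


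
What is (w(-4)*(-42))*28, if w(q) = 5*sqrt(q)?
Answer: -11760*I ≈ -11760.0*I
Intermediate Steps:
(w(-4)*(-42))*28 = ((5*sqrt(-4))*(-42))*28 = ((5*(2*I))*(-42))*28 = ((10*I)*(-42))*28 = -420*I*28 = -11760*I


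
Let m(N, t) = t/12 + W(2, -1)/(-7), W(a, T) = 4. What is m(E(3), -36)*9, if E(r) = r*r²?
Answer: -225/7 ≈ -32.143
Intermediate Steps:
E(r) = r³
m(N, t) = -4/7 + t/12 (m(N, t) = t/12 + 4/(-7) = t*(1/12) + 4*(-⅐) = t/12 - 4/7 = -4/7 + t/12)
m(E(3), -36)*9 = (-4/7 + (1/12)*(-36))*9 = (-4/7 - 3)*9 = -25/7*9 = -225/7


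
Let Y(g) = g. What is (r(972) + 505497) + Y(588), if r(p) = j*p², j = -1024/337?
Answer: -796908171/337 ≈ -2.3647e+6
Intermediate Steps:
j = -1024/337 (j = -1024*1/337 = -1024/337 ≈ -3.0386)
r(p) = -1024*p²/337
(r(972) + 505497) + Y(588) = (-1024/337*972² + 505497) + 588 = (-1024/337*944784 + 505497) + 588 = (-967458816/337 + 505497) + 588 = -797106327/337 + 588 = -796908171/337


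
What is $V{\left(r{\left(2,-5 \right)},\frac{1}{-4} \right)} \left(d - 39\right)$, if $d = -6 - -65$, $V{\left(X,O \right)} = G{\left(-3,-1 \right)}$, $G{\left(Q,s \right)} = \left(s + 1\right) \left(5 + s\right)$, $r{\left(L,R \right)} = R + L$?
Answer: $0$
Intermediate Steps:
$r{\left(L,R \right)} = L + R$
$G{\left(Q,s \right)} = \left(1 + s\right) \left(5 + s\right)$
$V{\left(X,O \right)} = 0$ ($V{\left(X,O \right)} = 5 + \left(-1\right)^{2} + 6 \left(-1\right) = 5 + 1 - 6 = 0$)
$d = 59$ ($d = -6 + 65 = 59$)
$V{\left(r{\left(2,-5 \right)},\frac{1}{-4} \right)} \left(d - 39\right) = 0 \left(59 - 39\right) = 0 \cdot 20 = 0$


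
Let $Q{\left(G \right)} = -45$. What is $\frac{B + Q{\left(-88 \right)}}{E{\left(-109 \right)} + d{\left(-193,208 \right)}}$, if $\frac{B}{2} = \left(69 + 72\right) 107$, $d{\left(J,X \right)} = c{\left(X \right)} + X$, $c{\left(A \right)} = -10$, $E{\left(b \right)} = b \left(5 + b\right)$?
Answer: $\frac{30129}{11534} \approx 2.6122$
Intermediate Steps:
$d{\left(J,X \right)} = -10 + X$
$B = 30174$ ($B = 2 \left(69 + 72\right) 107 = 2 \cdot 141 \cdot 107 = 2 \cdot 15087 = 30174$)
$\frac{B + Q{\left(-88 \right)}}{E{\left(-109 \right)} + d{\left(-193,208 \right)}} = \frac{30174 - 45}{- 109 \left(5 - 109\right) + \left(-10 + 208\right)} = \frac{30129}{\left(-109\right) \left(-104\right) + 198} = \frac{30129}{11336 + 198} = \frac{30129}{11534}$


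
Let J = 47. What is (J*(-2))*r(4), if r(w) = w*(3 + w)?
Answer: -2632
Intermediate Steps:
(J*(-2))*r(4) = (47*(-2))*(4*(3 + 4)) = -376*7 = -94*28 = -2632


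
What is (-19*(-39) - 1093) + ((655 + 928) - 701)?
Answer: 530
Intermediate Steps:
(-19*(-39) - 1093) + ((655 + 928) - 701) = (741 - 1093) + (1583 - 701) = -352 + 882 = 530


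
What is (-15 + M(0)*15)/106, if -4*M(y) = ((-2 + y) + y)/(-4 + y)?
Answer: -135/848 ≈ -0.15920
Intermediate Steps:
M(y) = -(-2 + 2*y)/(4*(-4 + y)) (M(y) = -((-2 + y) + y)/(4*(-4 + y)) = -(-2 + 2*y)/(4*(-4 + y)))
(-15 + M(0)*15)/106 = (-15 + ((1 - 1*0)/(2*(-4 + 0)))*15)/106 = (-15 + ((1/2)*(1 + 0)/(-4))*15)*(1/106) = (-15 + ((1/2)*(-1/4)*1)*15)*(1/106) = (-15 - 1/8*15)*(1/106) = (-15 - 15/8)*(1/106) = -135/8*1/106 = -135/848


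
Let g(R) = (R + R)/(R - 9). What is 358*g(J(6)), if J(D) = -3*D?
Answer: 1432/3 ≈ 477.33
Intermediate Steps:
g(R) = 2*R/(-9 + R) (g(R) = (2*R)/(-9 + R) = 2*R/(-9 + R))
358*g(J(6)) = 358*(2*(-3*6)/(-9 - 3*6)) = 358*(2*(-18)/(-9 - 18)) = 358*(2*(-18)/(-27)) = 358*(2*(-18)*(-1/27)) = 358*(4/3) = 1432/3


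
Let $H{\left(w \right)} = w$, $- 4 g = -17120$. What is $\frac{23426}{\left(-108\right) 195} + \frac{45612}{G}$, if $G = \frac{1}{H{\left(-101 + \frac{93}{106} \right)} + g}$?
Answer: $\frac{8184714613867}{42930} \approx 1.9065 \cdot 10^{8}$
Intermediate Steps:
$g = 4280$ ($g = \left(- \frac{1}{4}\right) \left(-17120\right) = 4280$)
$G = \frac{106}{443067}$ ($G = \frac{1}{\left(-101 + \frac{93}{106}\right) + 4280} = \frac{1}{- \frac{10613}{106} + 4280} = \frac{1}{\frac{443067}{106}} = \frac{106}{443067} \approx 0.00023924$)
$\frac{23426}{\left(-108\right) 195} + \frac{45612}{G} = \frac{23426}{\left(-108\right) 195} + \frac{45612}{\frac{106}{443067}} = \frac{23426}{-21060} + 45612 \cdot \frac{443067}{106} = 23426 \left(- \frac{1}{21060}\right) + \frac{10104586002}{53} = - \frac{901}{810} + \frac{10104586002}{53} = \frac{8184714613867}{42930}$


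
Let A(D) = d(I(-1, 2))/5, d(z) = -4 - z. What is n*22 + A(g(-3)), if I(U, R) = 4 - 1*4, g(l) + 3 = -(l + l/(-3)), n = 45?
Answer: 4946/5 ≈ 989.20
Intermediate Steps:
g(l) = -3 - 2*l/3 (g(l) = -3 - (l + l/(-3)) = -3 - (l + l*(-⅓)) = -3 - (l - l/3) = -3 - 2*l/3)
I(U, R) = 0 (I(U, R) = 4 - 4 = 0)
A(D) = -⅘ (A(D) = (-4 - 1*0)/5 = (-4 + 0)*(⅕) = -4*⅕ = -⅘)
n*22 + A(g(-3)) = 45*22 - ⅘ = 990 - ⅘ = 4946/5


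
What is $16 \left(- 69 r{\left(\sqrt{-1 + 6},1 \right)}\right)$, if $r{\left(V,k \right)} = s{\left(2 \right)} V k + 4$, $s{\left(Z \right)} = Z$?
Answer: $-4416 - 2208 \sqrt{5} \approx -9353.2$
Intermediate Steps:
$r{\left(V,k \right)} = 4 + 2 V k$ ($r{\left(V,k \right)} = 2 V k + 4 = 4 + 2 V k$)
$16 \left(- 69 r{\left(\sqrt{-1 + 6},1 \right)}\right) = 16 \left(- 69 \left(4 + 2 \sqrt{-1 + 6} \cdot 1\right)\right) = 16 \left(- 69 \left(4 + 2 \sqrt{5} \cdot 1\right)\right) = 16 \left(- 69 \left(4 + 2 \sqrt{5}\right)\right) = 16 \left(-276 - 138 \sqrt{5}\right) = -4416 - 2208 \sqrt{5}$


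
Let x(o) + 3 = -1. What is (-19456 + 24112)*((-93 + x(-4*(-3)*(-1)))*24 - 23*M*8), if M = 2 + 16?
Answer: -26259840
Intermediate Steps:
x(o) = -4 (x(o) = -3 - 1 = -4)
M = 18
(-19456 + 24112)*((-93 + x(-4*(-3)*(-1)))*24 - 23*M*8) = (-19456 + 24112)*((-93 - 4)*24 - 23*18*8) = 4656*(-97*24 - 414*8) = 4656*(-2328 - 3312) = 4656*(-5640) = -26259840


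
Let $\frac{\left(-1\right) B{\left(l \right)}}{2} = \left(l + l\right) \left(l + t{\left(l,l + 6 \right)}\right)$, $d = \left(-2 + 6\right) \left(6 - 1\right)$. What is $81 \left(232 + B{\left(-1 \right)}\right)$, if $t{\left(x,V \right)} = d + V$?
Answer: $26568$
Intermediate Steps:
$d = 20$ ($d = 4 \cdot 5 = 20$)
$t{\left(x,V \right)} = 20 + V$
$B{\left(l \right)} = - 4 l \left(26 + 2 l\right)$ ($B{\left(l \right)} = - 2 \left(l + l\right) \left(l + \left(20 + \left(l + 6\right)\right)\right) = - 2 \cdot 2 l \left(l + \left(20 + \left(6 + l\right)\right)\right) = - 2 \cdot 2 l \left(l + \left(26 + l\right)\right) = - 2 \cdot 2 l \left(26 + 2 l\right) = - 4 l \left(26 + 2 l\right)$)
$81 \left(232 + B{\left(-1 \right)}\right) = 81 \left(232 - - 8 \left(13 - 1\right)\right) = 81 \left(232 - \left(-8\right) 12\right) = 81 \left(232 + 96\right) = 81 \cdot 328 = 26568$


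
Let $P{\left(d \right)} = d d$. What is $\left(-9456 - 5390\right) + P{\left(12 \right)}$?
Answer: $-14702$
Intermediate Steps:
$P{\left(d \right)} = d^{2}$
$\left(-9456 - 5390\right) + P{\left(12 \right)} = \left(-9456 - 5390\right) + 12^{2} = -14846 + 144 = -14702$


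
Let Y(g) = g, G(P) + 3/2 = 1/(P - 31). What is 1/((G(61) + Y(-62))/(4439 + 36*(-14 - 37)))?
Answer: -39045/952 ≈ -41.014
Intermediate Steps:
G(P) = -3/2 + 1/(-31 + P) (G(P) = -3/2 + 1/(P - 31) = -3/2 + 1/(-31 + P))
1/((G(61) + Y(-62))/(4439 + 36*(-14 - 37))) = 1/(((95 - 3*61)/(2*(-31 + 61)) - 62)/(4439 + 36*(-14 - 37))) = 1/(((½)*(95 - 183)/30 - 62)/(4439 + 36*(-51))) = 1/(((½)*(1/30)*(-88) - 62)/(4439 - 1836)) = 1/((-22/15 - 62)/2603) = 1/(-952/15*1/2603) = 1/(-952/39045) = -39045/952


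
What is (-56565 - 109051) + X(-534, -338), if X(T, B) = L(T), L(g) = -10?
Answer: -165626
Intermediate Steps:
X(T, B) = -10
(-56565 - 109051) + X(-534, -338) = (-56565 - 109051) - 10 = -165616 - 10 = -165626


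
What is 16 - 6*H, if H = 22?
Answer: -116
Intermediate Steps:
16 - 6*H = 16 - 6*22 = 16 - 132 = -116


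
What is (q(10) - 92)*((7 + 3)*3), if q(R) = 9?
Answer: -2490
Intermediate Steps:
(q(10) - 92)*((7 + 3)*3) = (9 - 92)*((7 + 3)*3) = -830*3 = -83*30 = -2490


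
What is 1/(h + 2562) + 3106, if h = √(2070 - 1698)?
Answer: 3397691099/1093912 - √93/3281736 ≈ 3106.0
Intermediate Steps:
h = 2*√93 (h = √372 = 2*√93 ≈ 19.287)
1/(h + 2562) + 3106 = 1/(2*√93 + 2562) + 3106 = 1/(2562 + 2*√93) + 3106 = 3106 + 1/(2562 + 2*√93)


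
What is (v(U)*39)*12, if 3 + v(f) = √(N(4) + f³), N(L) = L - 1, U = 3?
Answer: -1404 + 468*√30 ≈ 1159.3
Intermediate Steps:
N(L) = -1 + L
v(f) = -3 + √(3 + f³) (v(f) = -3 + √((-1 + 4) + f³) = -3 + √(3 + f³))
(v(U)*39)*12 = ((-3 + √(3 + 3³))*39)*12 = ((-3 + √(3 + 27))*39)*12 = ((-3 + √30)*39)*12 = (-117 + 39*√30)*12 = -1404 + 468*√30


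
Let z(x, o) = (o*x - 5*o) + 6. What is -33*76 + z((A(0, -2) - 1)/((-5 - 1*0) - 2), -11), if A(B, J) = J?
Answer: -17162/7 ≈ -2451.7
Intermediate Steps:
z(x, o) = 6 - 5*o + o*x (z(x, o) = (-5*o + o*x) + 6 = 6 - 5*o + o*x)
-33*76 + z((A(0, -2) - 1)/((-5 - 1*0) - 2), -11) = -33*76 + (6 - 5*(-11) - 11*(-2 - 1)/((-5 - 1*0) - 2)) = -2508 + (6 + 55 - (-33)/((-5 + 0) - 2)) = -2508 + (6 + 55 - (-33)/(-5 - 2)) = -2508 + (6 + 55 - (-33)/(-7)) = -2508 + (6 + 55 - (-33)*(-1)/7) = -2508 + (6 + 55 - 11*3/7) = -2508 + (6 + 55 - 33/7) = -2508 + 394/7 = -17162/7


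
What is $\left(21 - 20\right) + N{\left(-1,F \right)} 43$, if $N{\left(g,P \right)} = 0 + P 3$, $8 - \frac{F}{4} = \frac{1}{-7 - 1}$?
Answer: $\frac{8387}{2} \approx 4193.5$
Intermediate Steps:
$F = \frac{65}{2}$ ($F = 32 - \frac{4}{-7 - 1} = 32 - \frac{4}{-8} = 32 - - \frac{1}{2} = 32 + \frac{1}{2} = \frac{65}{2} \approx 32.5$)
$N{\left(g,P \right)} = 3 P$ ($N{\left(g,P \right)} = 0 + 3 P = 3 P$)
$\left(21 - 20\right) + N{\left(-1,F \right)} 43 = \left(21 - 20\right) + 3 \cdot \frac{65}{2} \cdot 43 = \left(21 - 20\right) + \frac{195}{2} \cdot 43 = 1 + \frac{8385}{2} = \frac{8387}{2}$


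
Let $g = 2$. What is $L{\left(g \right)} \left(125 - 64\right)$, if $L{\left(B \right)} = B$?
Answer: $122$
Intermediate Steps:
$L{\left(g \right)} \left(125 - 64\right) = 2 \left(125 - 64\right) = 2 \cdot 61 = 122$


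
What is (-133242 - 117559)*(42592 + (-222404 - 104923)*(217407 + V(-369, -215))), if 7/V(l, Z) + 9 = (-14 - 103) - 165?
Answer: 1731235079371527246/97 ≈ 1.7848e+16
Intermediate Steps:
V(l, Z) = -7/291 (V(l, Z) = 7/(-9 + ((-14 - 103) - 165)) = 7/(-9 + (-117 - 165)) = 7/(-9 - 282) = 7/(-291) = 7*(-1/291) = -7/291)
(-133242 - 117559)*(42592 + (-222404 - 104923)*(217407 + V(-369, -215))) = (-133242 - 117559)*(42592 + (-222404 - 104923)*(217407 - 7/291)) = -250801*(42592 - 327327*63265430/291) = -250801*(42592 - 6902827801870/97) = -250801*(-6902823670446/97) = 1731235079371527246/97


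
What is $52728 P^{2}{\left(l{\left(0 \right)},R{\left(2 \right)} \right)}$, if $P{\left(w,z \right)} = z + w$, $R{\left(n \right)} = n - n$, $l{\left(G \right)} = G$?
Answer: $0$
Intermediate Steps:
$R{\left(n \right)} = 0$
$P{\left(w,z \right)} = w + z$
$52728 P^{2}{\left(l{\left(0 \right)},R{\left(2 \right)} \right)} = 52728 \left(0 + 0\right)^{2} = 52728 \cdot 0^{2} = 52728 \cdot 0 = 0$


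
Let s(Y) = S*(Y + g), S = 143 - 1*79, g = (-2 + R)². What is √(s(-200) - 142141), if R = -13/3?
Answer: I*√1371365/3 ≈ 390.35*I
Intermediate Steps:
R = -13/3 (R = -13*⅓ = -13/3 ≈ -4.3333)
g = 361/9 (g = (-2 - 13/3)² = (-19/3)² = 361/9 ≈ 40.111)
S = 64 (S = 143 - 79 = 64)
s(Y) = 23104/9 + 64*Y (s(Y) = 64*(Y + 361/9) = 64*(361/9 + Y) = 23104/9 + 64*Y)
√(s(-200) - 142141) = √((23104/9 + 64*(-200)) - 142141) = √((23104/9 - 12800) - 142141) = √(-92096/9 - 142141) = √(-1371365/9) = I*√1371365/3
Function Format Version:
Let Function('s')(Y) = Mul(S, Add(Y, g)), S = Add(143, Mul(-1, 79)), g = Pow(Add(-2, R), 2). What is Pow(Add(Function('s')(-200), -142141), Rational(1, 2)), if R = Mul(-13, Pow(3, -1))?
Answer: Mul(Rational(1, 3), I, Pow(1371365, Rational(1, 2))) ≈ Mul(390.35, I)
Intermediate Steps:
R = Rational(-13, 3) (R = Mul(-13, Rational(1, 3)) = Rational(-13, 3) ≈ -4.3333)
g = Rational(361, 9) (g = Pow(Add(-2, Rational(-13, 3)), 2) = Pow(Rational(-19, 3), 2) = Rational(361, 9) ≈ 40.111)
S = 64 (S = Add(143, -79) = 64)
Function('s')(Y) = Add(Rational(23104, 9), Mul(64, Y)) (Function('s')(Y) = Mul(64, Add(Y, Rational(361, 9))) = Mul(64, Add(Rational(361, 9), Y)) = Add(Rational(23104, 9), Mul(64, Y)))
Pow(Add(Function('s')(-200), -142141), Rational(1, 2)) = Pow(Add(Add(Rational(23104, 9), Mul(64, -200)), -142141), Rational(1, 2)) = Pow(Add(Add(Rational(23104, 9), -12800), -142141), Rational(1, 2)) = Pow(Add(Rational(-92096, 9), -142141), Rational(1, 2)) = Pow(Rational(-1371365, 9), Rational(1, 2)) = Mul(Rational(1, 3), I, Pow(1371365, Rational(1, 2)))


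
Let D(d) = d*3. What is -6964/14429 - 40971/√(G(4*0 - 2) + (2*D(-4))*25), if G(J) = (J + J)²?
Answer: -6964/14429 + 40971*I*√146/292 ≈ -0.48264 + 1695.4*I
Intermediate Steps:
G(J) = 4*J² (G(J) = (2*J)² = 4*J²)
D(d) = 3*d
-6964/14429 - 40971/√(G(4*0 - 2) + (2*D(-4))*25) = -6964/14429 - 40971/√(4*(4*0 - 2)² + (2*(3*(-4)))*25) = -6964*1/14429 - 40971/√(4*(0 - 2)² + (2*(-12))*25) = -6964/14429 - 40971/√(4*(-2)² - 24*25) = -6964/14429 - 40971/√(4*4 - 600) = -6964/14429 - 40971/√(16 - 600) = -6964/14429 - 40971*(-I*√146/292) = -6964/14429 - (-40971)*I*√146/292 = -6964/14429 + 40971*I*√146/292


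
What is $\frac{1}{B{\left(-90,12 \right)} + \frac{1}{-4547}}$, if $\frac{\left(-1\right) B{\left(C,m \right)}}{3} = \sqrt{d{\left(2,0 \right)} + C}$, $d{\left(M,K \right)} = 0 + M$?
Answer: $\frac{4547 i}{- i + 27282 \sqrt{22}} \approx -2.7768 \cdot 10^{-7} + 0.035533 i$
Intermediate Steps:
$d{\left(M,K \right)} = M$
$B{\left(C,m \right)} = - 3 \sqrt{2 + C}$
$\frac{1}{B{\left(-90,12 \right)} + \frac{1}{-4547}} = \frac{1}{- 3 \sqrt{2 - 90} + \frac{1}{-4547}} = \frac{1}{- 3 \sqrt{-88} - \frac{1}{4547}} = \frac{1}{- 3 \cdot 2 i \sqrt{22} - \frac{1}{4547}} = \frac{1}{- 6 i \sqrt{22} - \frac{1}{4547}} = \frac{1}{- \frac{1}{4547} - 6 i \sqrt{22}}$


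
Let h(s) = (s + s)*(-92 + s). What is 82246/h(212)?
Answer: 41123/25440 ≈ 1.6165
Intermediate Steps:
h(s) = 2*s*(-92 + s) (h(s) = (2*s)*(-92 + s) = 2*s*(-92 + s))
82246/h(212) = 82246/((2*212*(-92 + 212))) = 82246/((2*212*120)) = 82246/50880 = 82246*(1/50880) = 41123/25440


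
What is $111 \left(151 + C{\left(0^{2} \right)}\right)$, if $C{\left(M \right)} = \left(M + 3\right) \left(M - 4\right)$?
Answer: $15429$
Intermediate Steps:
$C{\left(M \right)} = \left(-4 + M\right) \left(3 + M\right)$ ($C{\left(M \right)} = \left(3 + M\right) \left(-4 + M\right) = \left(-4 + M\right) \left(3 + M\right)$)
$111 \left(151 + C{\left(0^{2} \right)}\right) = 111 \left(151 - \left(12 + 0\right)\right) = 111 \left(151 - \left(12 - 0^{2}\right)\right) = 111 \left(151 + \left(-12 + 0 + 0\right)\right) = 111 \left(151 - 12\right) = 111 \cdot 139 = 15429$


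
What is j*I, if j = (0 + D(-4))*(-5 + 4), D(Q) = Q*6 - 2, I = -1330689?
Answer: -34597914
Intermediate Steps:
D(Q) = -2 + 6*Q (D(Q) = 6*Q - 2 = -2 + 6*Q)
j = 26 (j = (0 + (-2 + 6*(-4)))*(-5 + 4) = (0 + (-2 - 24))*(-1) = (0 - 26)*(-1) = -26*(-1) = 26)
j*I = 26*(-1330689) = -34597914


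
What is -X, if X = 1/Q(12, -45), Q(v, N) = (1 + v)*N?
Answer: 1/585 ≈ 0.0017094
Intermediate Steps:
Q(v, N) = N*(1 + v)
X = -1/585 (X = 1/(-45*(1 + 12)) = 1/(-45*13) = 1/(-585) = -1/585 ≈ -0.0017094)
-X = -1*(-1/585) = 1/585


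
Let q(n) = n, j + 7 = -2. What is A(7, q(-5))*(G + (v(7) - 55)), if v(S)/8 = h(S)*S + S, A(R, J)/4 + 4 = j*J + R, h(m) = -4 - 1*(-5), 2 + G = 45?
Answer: 19200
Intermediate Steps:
G = 43 (G = -2 + 45 = 43)
j = -9 (j = -7 - 2 = -9)
h(m) = 1 (h(m) = -4 + 5 = 1)
A(R, J) = -16 - 36*J + 4*R (A(R, J) = -16 + 4*(-9*J + R) = -16 + 4*(R - 9*J) = -16 + (-36*J + 4*R) = -16 - 36*J + 4*R)
v(S) = 16*S (v(S) = 8*(1*S + S) = 8*(S + S) = 8*(2*S) = 16*S)
A(7, q(-5))*(G + (v(7) - 55)) = (-16 - 36*(-5) + 4*7)*(43 + (16*7 - 55)) = (-16 + 180 + 28)*(43 + (112 - 55)) = 192*(43 + 57) = 192*100 = 19200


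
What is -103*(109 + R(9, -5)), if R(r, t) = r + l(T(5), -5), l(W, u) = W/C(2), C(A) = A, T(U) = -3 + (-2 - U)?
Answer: -11639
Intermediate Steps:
T(U) = -5 - U
l(W, u) = W/2
R(r, t) = -5 + r (R(r, t) = r + (-5 - 1*5)/2 = r + (-5 - 5)/2 = r + (1/2)*(-10) = r - 5 = -5 + r)
-103*(109 + R(9, -5)) = -103*(109 + (-5 + 9)) = -103*(109 + 4) = -103*113 = -11639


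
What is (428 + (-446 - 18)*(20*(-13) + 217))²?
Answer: 415344400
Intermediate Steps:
(428 + (-446 - 18)*(20*(-13) + 217))² = (428 - 464*(-260 + 217))² = (428 - 464*(-43))² = (428 + 19952)² = 20380² = 415344400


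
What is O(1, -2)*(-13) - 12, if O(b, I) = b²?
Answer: -25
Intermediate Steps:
O(1, -2)*(-13) - 12 = 1²*(-13) - 12 = 1*(-13) - 12 = -13 - 12 = -25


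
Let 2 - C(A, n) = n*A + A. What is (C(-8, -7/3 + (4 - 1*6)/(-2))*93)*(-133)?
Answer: 8246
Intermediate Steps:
C(A, n) = 2 - A - A*n (C(A, n) = 2 - (n*A + A) = 2 - (A*n + A) = 2 - (A + A*n) = 2 + (-A - A*n) = 2 - A - A*n)
(C(-8, -7/3 + (4 - 1*6)/(-2))*93)*(-133) = ((2 - 1*(-8) - 1*(-8)*(-7/3 + (4 - 1*6)/(-2)))*93)*(-133) = ((2 + 8 - 1*(-8)*(-7*⅓ + (4 - 6)*(-½)))*93)*(-133) = ((2 + 8 - 1*(-8)*(-7/3 - 2*(-½)))*93)*(-133) = ((2 + 8 - 1*(-8)*(-7/3 + 1))*93)*(-133) = ((2 + 8 - 1*(-8)*(-4/3))*93)*(-133) = ((2 + 8 - 32/3)*93)*(-133) = -⅔*93*(-133) = -62*(-133) = 8246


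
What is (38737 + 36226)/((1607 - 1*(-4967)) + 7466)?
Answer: 74963/14040 ≈ 5.3392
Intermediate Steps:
(38737 + 36226)/((1607 - 1*(-4967)) + 7466) = 74963/((1607 + 4967) + 7466) = 74963/(6574 + 7466) = 74963/14040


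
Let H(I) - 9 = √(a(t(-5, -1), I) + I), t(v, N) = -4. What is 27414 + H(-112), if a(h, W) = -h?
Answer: 27423 + 6*I*√3 ≈ 27423.0 + 10.392*I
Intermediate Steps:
H(I) = 9 + √(4 + I) (H(I) = 9 + √(-1*(-4) + I) = 9 + √(4 + I))
27414 + H(-112) = 27414 + (9 + √(4 - 112)) = 27414 + (9 + √(-108)) = 27414 + (9 + 6*I*√3) = 27423 + 6*I*√3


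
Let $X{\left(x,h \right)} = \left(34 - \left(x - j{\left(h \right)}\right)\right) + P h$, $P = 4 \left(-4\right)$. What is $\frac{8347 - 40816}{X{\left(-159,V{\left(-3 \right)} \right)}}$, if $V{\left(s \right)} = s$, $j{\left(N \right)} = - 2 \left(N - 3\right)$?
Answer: $- \frac{32469}{253} \approx -128.34$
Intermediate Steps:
$j{\left(N \right)} = 6 - 2 N$ ($j{\left(N \right)} = - 2 \left(-3 + N\right) = 6 - 2 N$)
$P = -16$
$X{\left(x,h \right)} = 40 - x - 18 h$ ($X{\left(x,h \right)} = \left(34 - \left(-6 + x + 2 h\right)\right) - 16 h = \left(40 - x - 2 h\right) - 16 h = 40 - x - 18 h$)
$\frac{8347 - 40816}{X{\left(-159,V{\left(-3 \right)} \right)}} = \frac{8347 - 40816}{40 - -159 - -54} = \frac{8347 - 40816}{40 + 159 + 54} = - \frac{32469}{253}$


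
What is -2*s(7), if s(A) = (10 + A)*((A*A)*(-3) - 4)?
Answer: 5134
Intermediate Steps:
s(A) = (-4 - 3*A**2)*(10 + A) (s(A) = (10 + A)*(A**2*(-3) - 4) = (10 + A)*(-3*A**2 - 4) = (10 + A)*(-4 - 3*A**2) = (-4 - 3*A**2)*(10 + A))
-2*s(7) = -2*(-40 - 30*7**2 - 4*7 - 3*7**3) = -2*(-40 - 30*49 - 28 - 3*343) = -2*(-40 - 1470 - 28 - 1029) = -2*(-2567) = 5134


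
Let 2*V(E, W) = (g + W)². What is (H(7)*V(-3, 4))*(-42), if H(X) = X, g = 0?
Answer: -2352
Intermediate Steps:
V(E, W) = W²/2 (V(E, W) = (0 + W)²/2 = W²/2)
(H(7)*V(-3, 4))*(-42) = (7*((½)*4²))*(-42) = (7*((½)*16))*(-42) = (7*8)*(-42) = 56*(-42) = -2352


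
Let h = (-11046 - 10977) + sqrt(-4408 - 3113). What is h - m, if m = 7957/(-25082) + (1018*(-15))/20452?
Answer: -1412093517721/64122133 + I*sqrt(7521) ≈ -22022.0 + 86.724*I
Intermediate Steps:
m = -68217338/64122133 (m = 7957*(-1/25082) - 15270*1/20452 = -7957/25082 - 7635/10226 = -68217338/64122133 ≈ -1.0639)
h = -22023 + I*sqrt(7521) (h = -22023 + sqrt(-7521) = -22023 + I*sqrt(7521) ≈ -22023.0 + 86.724*I)
h - m = (-22023 + I*sqrt(7521)) - 1*(-68217338/64122133) = (-22023 + I*sqrt(7521)) + 68217338/64122133 = -1412093517721/64122133 + I*sqrt(7521)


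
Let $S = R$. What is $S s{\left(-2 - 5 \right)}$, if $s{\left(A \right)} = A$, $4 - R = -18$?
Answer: $-154$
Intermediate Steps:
$R = 22$ ($R = 4 - -18 = 4 + 18 = 22$)
$S = 22$
$S s{\left(-2 - 5 \right)} = 22 \left(-2 - 5\right) = 22 \left(-7\right) = -154$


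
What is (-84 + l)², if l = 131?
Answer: 2209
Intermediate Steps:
(-84 + l)² = (-84 + 131)² = 47² = 2209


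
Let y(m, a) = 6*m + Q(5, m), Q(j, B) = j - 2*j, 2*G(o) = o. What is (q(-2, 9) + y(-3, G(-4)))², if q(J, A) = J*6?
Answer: 1225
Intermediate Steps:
G(o) = o/2
Q(j, B) = -j
y(m, a) = -5 + 6*m (y(m, a) = 6*m - 1*5 = 6*m - 5 = -5 + 6*m)
q(J, A) = 6*J
(q(-2, 9) + y(-3, G(-4)))² = (6*(-2) + (-5 + 6*(-3)))² = (-12 + (-5 - 18))² = (-12 - 23)² = (-35)² = 1225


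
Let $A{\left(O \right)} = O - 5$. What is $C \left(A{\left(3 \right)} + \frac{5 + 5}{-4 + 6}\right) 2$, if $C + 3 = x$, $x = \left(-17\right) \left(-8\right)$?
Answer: $798$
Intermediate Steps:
$x = 136$
$C = 133$ ($C = -3 + 136 = 133$)
$A{\left(O \right)} = -5 + O$
$C \left(A{\left(3 \right)} + \frac{5 + 5}{-4 + 6}\right) 2 = 133 \left(\left(-5 + 3\right) + \frac{5 + 5}{-4 + 6}\right) 2 = 133 \left(-2 + \frac{10}{2}\right) 2 = 133 \left(-2 + 10 \cdot \frac{1}{2}\right) 2 = 133 \left(-2 + 5\right) 2 = 133 \cdot 3 \cdot 2 = 133 \cdot 6 = 798$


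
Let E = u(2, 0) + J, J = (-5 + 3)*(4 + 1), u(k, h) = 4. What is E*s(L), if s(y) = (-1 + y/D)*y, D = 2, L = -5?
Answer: -105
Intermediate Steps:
J = -10 (J = -2*5 = -10)
s(y) = y*(-1 + y/2) (s(y) = (-1 + y/2)*y = y*(-1 + y/2))
E = -6 (E = 4 - 10 = -6)
E*s(L) = -3*(-5)*(-2 - 5) = -3*(-5)*(-7) = -6*35/2 = -105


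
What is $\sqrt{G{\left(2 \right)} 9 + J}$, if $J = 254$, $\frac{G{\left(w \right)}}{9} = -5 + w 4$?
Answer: $\sqrt{497} \approx 22.293$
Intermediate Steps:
$G{\left(w \right)} = -45 + 36 w$ ($G{\left(w \right)} = 9 \left(-5 + w 4\right) = 9 \left(-5 + 4 w\right) = -45 + 36 w$)
$\sqrt{G{\left(2 \right)} 9 + J} = \sqrt{\left(-45 + 36 \cdot 2\right) 9 + 254} = \sqrt{\left(-45 + 72\right) 9 + 254} = \sqrt{27 \cdot 9 + 254} = \sqrt{243 + 254} = \sqrt{497}$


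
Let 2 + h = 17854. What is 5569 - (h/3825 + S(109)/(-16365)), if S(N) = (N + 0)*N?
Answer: 23223407798/4173075 ≈ 5565.1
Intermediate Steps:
h = 17852 (h = -2 + 17854 = 17852)
S(N) = N² (S(N) = N*N = N²)
5569 - (h/3825 + S(109)/(-16365)) = 5569 - (17852/3825 + 109²/(-16365)) = 5569 - (17852*(1/3825) + 11881*(-1/16365)) = 5569 - (17852/3825 - 11881/16365) = 5569 - 1*16446877/4173075 = 5569 - 16446877/4173075 = 23223407798/4173075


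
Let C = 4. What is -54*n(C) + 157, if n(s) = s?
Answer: -59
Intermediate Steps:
-54*n(C) + 157 = -54*4 + 157 = -216 + 157 = -59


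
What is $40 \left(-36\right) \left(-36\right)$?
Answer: $51840$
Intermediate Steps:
$40 \left(-36\right) \left(-36\right) = \left(-1440\right) \left(-36\right) = 51840$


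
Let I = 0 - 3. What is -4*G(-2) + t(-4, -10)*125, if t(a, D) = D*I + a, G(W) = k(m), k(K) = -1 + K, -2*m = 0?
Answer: 3254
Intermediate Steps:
m = 0 (m = -1/2*0 = 0)
G(W) = -1 (G(W) = -1 + 0 = -1)
I = -3
t(a, D) = a - 3*D (t(a, D) = D*(-3) + a = -3*D + a = a - 3*D)
-4*G(-2) + t(-4, -10)*125 = -4*(-1) + (-4 - 3*(-10))*125 = 4 + (-4 + 30)*125 = 4 + 26*125 = 4 + 3250 = 3254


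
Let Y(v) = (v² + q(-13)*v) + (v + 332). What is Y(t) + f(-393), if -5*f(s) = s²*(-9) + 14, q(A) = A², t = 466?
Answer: 2873567/5 ≈ 5.7471e+5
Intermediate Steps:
Y(v) = 332 + v² + 170*v (Y(v) = (v² + (-13)²*v) + (v + 332) = (v² + 169*v) + (332 + v) = 332 + v² + 170*v)
f(s) = -14/5 + 9*s²/5 (f(s) = -(s²*(-9) + 14)/5 = -(-9*s² + 14)/5 = -(14 - 9*s²)/5 = -14/5 + 9*s²/5)
Y(t) + f(-393) = (332 + 466² + 170*466) + (-14/5 + (9/5)*(-393)²) = (332 + 217156 + 79220) + (-14/5 + (9/5)*154449) = 296708 + (-14/5 + 1390041/5) = 296708 + 1390027/5 = 2873567/5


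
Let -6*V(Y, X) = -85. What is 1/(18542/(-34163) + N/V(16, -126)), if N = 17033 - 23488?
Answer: -4573/2086156 ≈ -0.0021921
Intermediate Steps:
N = -6455
V(Y, X) = 85/6 (V(Y, X) = -1/6*(-85) = 85/6)
1/(18542/(-34163) + N/V(16, -126)) = 1/(18542/(-34163) - 6455/85/6) = 1/(18542*(-1/34163) - 6455*6/85) = 1/(-146/269 - 7746/17) = 1/(-2086156/4573) = -4573/2086156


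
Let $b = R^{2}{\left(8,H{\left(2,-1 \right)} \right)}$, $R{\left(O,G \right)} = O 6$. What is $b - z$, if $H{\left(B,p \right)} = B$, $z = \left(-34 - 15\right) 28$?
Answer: $3676$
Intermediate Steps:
$z = -1372$ ($z = \left(-49\right) 28 = -1372$)
$R{\left(O,G \right)} = 6 O$
$b = 2304$ ($b = \left(6 \cdot 8\right)^{2} = 48^{2} = 2304$)
$b - z = 2304 - -1372 = 2304 + 1372 = 3676$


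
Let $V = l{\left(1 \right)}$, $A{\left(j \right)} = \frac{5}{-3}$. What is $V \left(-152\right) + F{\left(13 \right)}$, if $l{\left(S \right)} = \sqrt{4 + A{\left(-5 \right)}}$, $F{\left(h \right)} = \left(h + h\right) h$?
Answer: $338 - \frac{152 \sqrt{21}}{3} \approx 105.82$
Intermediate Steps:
$F{\left(h \right)} = 2 h^{2}$ ($F{\left(h \right)} = 2 h h = 2 h^{2}$)
$A{\left(j \right)} = - \frac{5}{3}$ ($A{\left(j \right)} = 5 \left(- \frac{1}{3}\right) = - \frac{5}{3}$)
$l{\left(S \right)} = \frac{\sqrt{21}}{3}$ ($l{\left(S \right)} = \sqrt{4 - \frac{5}{3}} = \sqrt{\frac{7}{3}} = \frac{\sqrt{21}}{3}$)
$V = \frac{\sqrt{21}}{3} \approx 1.5275$
$V \left(-152\right) + F{\left(13 \right)} = \frac{\sqrt{21}}{3} \left(-152\right) + 2 \cdot 13^{2} = - \frac{152 \sqrt{21}}{3} + 2 \cdot 169 = - \frac{152 \sqrt{21}}{3} + 338 = 338 - \frac{152 \sqrt{21}}{3}$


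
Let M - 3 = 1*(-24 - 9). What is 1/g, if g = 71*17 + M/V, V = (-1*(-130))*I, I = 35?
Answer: 455/549182 ≈ 0.00082850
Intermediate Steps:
M = -30 (M = 3 + 1*(-24 - 9) = 3 + 1*(-33) = 3 - 33 = -30)
V = 4550 (V = -1*(-130)*35 = 130*35 = 4550)
g = 549182/455 (g = 71*17 - 30/4550 = 1207 - 30*1/4550 = 1207 - 3/455 = 549182/455 ≈ 1207.0)
1/g = 1/(549182/455) = 455/549182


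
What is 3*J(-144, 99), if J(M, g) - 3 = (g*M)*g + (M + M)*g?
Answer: -4319559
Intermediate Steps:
J(M, g) = 3 + M*g² + 2*M*g (J(M, g) = 3 + ((g*M)*g + (M + M)*g) = 3 + ((M*g)*g + (2*M)*g) = 3 + (M*g² + 2*M*g) = 3 + M*g² + 2*M*g)
3*J(-144, 99) = 3*(3 - 144*99² + 2*(-144)*99) = 3*(3 - 144*9801 - 28512) = 3*(3 - 1411344 - 28512) = 3*(-1439853) = -4319559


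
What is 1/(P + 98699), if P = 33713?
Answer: 1/132412 ≈ 7.5522e-6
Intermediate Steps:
1/(P + 98699) = 1/(33713 + 98699) = 1/132412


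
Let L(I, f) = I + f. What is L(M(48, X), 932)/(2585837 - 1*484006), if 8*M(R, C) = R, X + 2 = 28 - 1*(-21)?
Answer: 938/2101831 ≈ 0.00044628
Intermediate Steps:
X = 47 (X = -2 + (28 - 1*(-21)) = -2 + (28 + 21) = -2 + 49 = 47)
M(R, C) = R/8
L(M(48, X), 932)/(2585837 - 1*484006) = ((⅛)*48 + 932)/(2585837 - 1*484006) = (6 + 932)/(2585837 - 484006) = 938/2101831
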